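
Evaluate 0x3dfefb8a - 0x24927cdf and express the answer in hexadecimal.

Subtract column by column in base 16:
  a-f → b (borrow)
  8-d-1 → a (borrow)
  b-c-1 → e (borrow)
  f-7-1 → 7
  e-2 → c
  f-9 → 6
  d-4 → 9
  3-2 → 1

0x196c7eab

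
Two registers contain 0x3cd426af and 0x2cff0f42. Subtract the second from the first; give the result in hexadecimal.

0xfd5176d

Subtract column by column in base 16:
  f-2 → d
  a-4 → 6
  6-f → 7 (borrow)
  2-0-1 → 1
  4-f → 5 (borrow)
  d-f-1 → d (borrow)
  c-c-1 → f (borrow)
  3-2-1 → 0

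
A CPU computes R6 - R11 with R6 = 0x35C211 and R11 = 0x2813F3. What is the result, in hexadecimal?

Subtract column by column in base 16:
  1-3 → E (borrow)
  1-F-1 → 1 (borrow)
  2-3-1 → E (borrow)
  C-1-1 → A
  5-8 → D (borrow)
  3-2-1 → 0

0xDAE1E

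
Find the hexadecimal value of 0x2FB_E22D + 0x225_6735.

0x5214962

Add column by column in base 16, right to left:
  D+5 = 2 carry 1
  2+3+1 = 6
  2+7 = 9
  E+6 = 4 carry 1
  B+5+1 = 1 carry 1
  F+2+1 = 2 carry 1
  2+2+1 = 5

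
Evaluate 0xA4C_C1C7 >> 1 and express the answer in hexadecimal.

0x52660E3

1 bits is not a whole number of base-16 digits; in binary: 1010010011001100000111000111 >> 1 = 101001001100110000011100011.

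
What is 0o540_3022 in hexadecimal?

Each octal digit is 3 bits: 5=101 4=100 0=000 3=011 0=000 2=010 2=010.
Group the bits into nibbles: 0001 0110 0000 0110 0001 0010 → 160612.

0x160612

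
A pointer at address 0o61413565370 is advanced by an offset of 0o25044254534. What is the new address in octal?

0o106460042124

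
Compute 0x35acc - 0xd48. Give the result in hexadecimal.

0x34d84

Subtract column by column in base 16:
  c-8 → 4
  c-4 → 8
  a-d → d (borrow)
  5-0-1 → 4
  3-0 → 3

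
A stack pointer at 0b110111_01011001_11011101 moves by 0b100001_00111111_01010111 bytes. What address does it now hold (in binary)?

0b10110001001100100110100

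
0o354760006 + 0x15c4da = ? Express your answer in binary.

0o354760006 = 0b11101100111110000000000110 in binary.
0x15c4da = 0b101011100010011011010 in binary.
Add column by column in base 2, right to left:
  0+0 = 0
  1+1 = 0 carry 1
  1+0+1 = 0 carry 1
  0+1+1 = 0 carry 1
  0+1+1 = 0 carry 1
  0+0+1 = 1
  0+1 = 1
  0+1 = 1
  0+0 = 0
  0+0 = 0
  0+1 = 1
  0+0 = 0
  0+0 = 0
  1+0 = 1
  1+1 = 0 carry 1
  1+1+1 = 1 carry 1
  1+1+1 = 1 carry 1
  1+0+1 = 0 carry 1
  0+1+1 = 0 carry 1
  0+0+1 = 1
  1+1 = 0 carry 1
  1+0+1 = 0 carry 1
  0+0+1 = 1
  1+0 = 1
  1+0 = 1
  1+0 = 1

0b11110010011010010011100000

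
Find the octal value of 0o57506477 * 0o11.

0o654573467

Multiply each base-8 digit by 9, carrying:
  7×9 = 63 → write 7 carry 7
  7×9+7 = 70 → write 6 carry 8
  4×9+8 = 44 → write 4 carry 5
  6×9+5 = 59 → write 3 carry 7
  0×9+7 = 7 → write 7
  5×9 = 45 → write 5 carry 5
  7×9+5 = 68 → write 4 carry 8
  5×9+8 = 53 → write 5 carry 6
  remaining carry: 6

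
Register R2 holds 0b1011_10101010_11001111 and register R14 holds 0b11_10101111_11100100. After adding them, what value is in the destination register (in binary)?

Add column by column in base 2, right to left:
  1+0 = 1
  1+0 = 1
  1+1 = 0 carry 1
  1+0+1 = 0 carry 1
  0+0+1 = 1
  0+1 = 1
  1+1 = 0 carry 1
  1+1+1 = 1 carry 1
  0+1+1 = 0 carry 1
  1+1+1 = 1 carry 1
  0+1+1 = 0 carry 1
  1+1+1 = 1 carry 1
  0+0+1 = 1
  1+1 = 0 carry 1
  0+0+1 = 1
  1+1 = 0 carry 1
  1+1+1 = 1 carry 1
  1+1+1 = 1 carry 1
  0+0+1 = 1
  1+0 = 1

0b11110101101010110011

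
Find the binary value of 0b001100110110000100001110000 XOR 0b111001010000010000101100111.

0b110101100110010100100010111

XOR bit by bit (1 where the bits differ):
  001100110110000100001110000
^ 111001010000010000101100111
= 110101100110010100100010111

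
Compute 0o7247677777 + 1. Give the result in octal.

0o7247700000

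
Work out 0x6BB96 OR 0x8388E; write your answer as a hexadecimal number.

0xEBB9E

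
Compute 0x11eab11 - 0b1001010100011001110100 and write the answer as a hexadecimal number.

0b1001010100011001110100 = 0x254674 in hexadecimal.
Subtract column by column in base 16:
  1-4 → d (borrow)
  1-7-1 → 9 (borrow)
  b-6-1 → 4
  a-4 → 6
  e-5 → 9
  1-2 → f (borrow)
  1-0-1 → 0

0xf9649d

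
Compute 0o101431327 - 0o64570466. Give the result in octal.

0o14640641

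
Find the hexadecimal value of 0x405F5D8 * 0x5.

0x141DCD38

Multiply each base-16 digit by 5, carrying:
  8×5 = 40 → write 8 carry 2
  D×5+2 = 67 → write 3 carry 4
  5×5+4 = 29 → write D carry 1
  F×5+1 = 76 → write C carry 4
  5×5+4 = 29 → write D carry 1
  0×5+1 = 1 → write 1
  4×5 = 20 → write 4 carry 1
  remaining carry: 1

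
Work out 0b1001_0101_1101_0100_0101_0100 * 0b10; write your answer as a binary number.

Multiply each base-2 digit by 2, carrying:
  0×2 = 0 → write 0
  0×2 = 0 → write 0
  1×2 = 2 → write 0 carry 1
  0×2+1 = 1 → write 1
  1×2 = 2 → write 0 carry 1
  0×2+1 = 1 → write 1
  1×2 = 2 → write 0 carry 1
  0×2+1 = 1 → write 1
  0×2 = 0 → write 0
  0×2 = 0 → write 0
  1×2 = 2 → write 0 carry 1
  0×2+1 = 1 → write 1
  1×2 = 2 → write 0 carry 1
  0×2+1 = 1 → write 1
  1×2 = 2 → write 0 carry 1
  1×2+1 = 3 → write 1 carry 1
  1×2+1 = 3 → write 1 carry 1
  0×2+1 = 1 → write 1
  1×2 = 2 → write 0 carry 1
  0×2+1 = 1 → write 1
  1×2 = 2 → write 0 carry 1
  0×2+1 = 1 → write 1
  0×2 = 0 → write 0
  1×2 = 2 → write 0 carry 1
  remaining carry: 1

0b1001010111010100010101000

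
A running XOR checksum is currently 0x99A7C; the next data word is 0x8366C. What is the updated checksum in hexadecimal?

0x1AC10

XOR each hex digit independently (no carries):
  9^8=1, 9^3=A, A^6=C, 7^6=1, C^C=0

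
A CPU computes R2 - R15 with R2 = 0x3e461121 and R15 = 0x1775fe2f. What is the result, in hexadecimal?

0x26d012f2

Subtract column by column in base 16:
  1-f → 2 (borrow)
  2-2-1 → f (borrow)
  1-e-1 → 2 (borrow)
  1-f-1 → 1 (borrow)
  6-5-1 → 0
  4-7 → d (borrow)
  e-7-1 → 6
  3-1 → 2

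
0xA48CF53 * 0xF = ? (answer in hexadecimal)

Multiply each base-16 digit by 15, carrying:
  3×15 = 45 → write D carry 2
  5×15+2 = 77 → write D carry 4
  F×15+4 = 229 → write 5 carry 14
  C×15+14 = 194 → write 2 carry 12
  8×15+12 = 132 → write 4 carry 8
  4×15+8 = 68 → write 4 carry 4
  A×15+4 = 154 → write A carry 9
  remaining carry: 9

0x9A4425DD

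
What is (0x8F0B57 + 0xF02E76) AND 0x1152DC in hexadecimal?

Add column by column in base 16, right to left:
  7+6 = D
  5+7 = C
  B+E = 9 carry 1
  0+2+1 = 3
  F+0 = F
  8+F = 7 carry 1
  final carry 1
Sum = 0x17F39CD; now AND with 0x1152DC:
  1&0=0, 7&1=1, F&1=1, 3&5=1, 9&2=0, C&D=C, D&C=C

0x1110CC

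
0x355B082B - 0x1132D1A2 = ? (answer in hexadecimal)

0x24283689

Subtract column by column in base 16:
  B-2 → 9
  2-A → 8 (borrow)
  8-1-1 → 6
  0-D → 3 (borrow)
  B-2-1 → 8
  5-3 → 2
  5-1 → 4
  3-1 → 2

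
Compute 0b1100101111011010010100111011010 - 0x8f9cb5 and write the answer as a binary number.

0x8f9cb5 = 0b100011111001110010110101 in binary.
Subtract column by column in base 2:
  0-1 → 1 (borrow)
  1-0-1 → 0
  0-1 → 1 (borrow)
  1-0-1 → 0
  1-1 → 0
  0-1 → 1 (borrow)
  1-0-1 → 0
  1-1 → 0
  1-0 → 1
  0-0 → 0
  0-1 → 1 (borrow)
  1-1-1 → 1 (borrow)
  0-1-1 → 0 (borrow)
  1-0-1 → 0
  0-0 → 0
  0-1 → 1 (borrow)
  1-1-1 → 1 (borrow)
  0-1-1 → 0 (borrow)
  1-1-1 → 1 (borrow)
  1-1-1 → 1 (borrow)
  0-0-1 → 1 (borrow)
  1-0-1 → 0
  1-0 → 1
  1-1 → 0
  1-0 → 1
  0-0 → 0
  1-0 → 1
  0-0 → 0
  0-0 → 0
  1-0 → 1
  1-0 → 1

0b1100101010111011000110100100101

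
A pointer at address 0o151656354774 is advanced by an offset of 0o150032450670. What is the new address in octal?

Add column by column in base 8, right to left:
  4+0 = 4
  7+7 = 6 carry 1
  7+6+1 = 6 carry 1
  4+0+1 = 5
  5+5 = 2 carry 1
  3+4+1 = 0 carry 1
  6+2+1 = 1 carry 1
  5+3+1 = 1 carry 1
  6+0+1 = 7
  1+0 = 1
  5+5 = 2 carry 1
  1+1+1 = 3

0o321711025664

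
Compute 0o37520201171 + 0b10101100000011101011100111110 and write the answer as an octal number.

0o42260554667

0b10101100000011101011100111110 = 0o2540353476 in octal.
Add column by column in base 8, right to left:
  1+6 = 7
  7+7 = 6 carry 1
  1+4+1 = 6
  1+3 = 4
  0+5 = 5
  2+3 = 5
  0+0 = 0
  2+4 = 6
  5+5 = 2 carry 1
  7+2+1 = 2 carry 1
  3+0+1 = 4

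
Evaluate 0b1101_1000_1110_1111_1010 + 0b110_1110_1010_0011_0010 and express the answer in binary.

0b101000111100100101100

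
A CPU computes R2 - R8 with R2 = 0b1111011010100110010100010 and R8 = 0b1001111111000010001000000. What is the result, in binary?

Subtract column by column in base 2:
  0-0 → 0
  1-0 → 1
  0-0 → 0
  0-0 → 0
  0-0 → 0
  1-0 → 1
  0-1 → 1 (borrow)
  1-0-1 → 0
  0-0 → 0
  0-0 → 0
  1-1 → 0
  1-0 → 1
  0-0 → 0
  0-0 → 0
  1-0 → 1
  0-1 → 1 (borrow)
  1-1-1 → 1 (borrow)
  0-1-1 → 0 (borrow)
  1-1-1 → 1 (borrow)
  1-1-1 → 1 (borrow)
  0-1-1 → 0 (borrow)
  1-1-1 → 1 (borrow)
  1-0-1 → 0
  1-0 → 1
  1-1 → 0

0b101011011100100001100010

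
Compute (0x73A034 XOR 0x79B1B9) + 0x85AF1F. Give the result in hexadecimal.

First 0x73A034 XOR 0x79B1B9 = 0x0A118D.
Add column by column in base 16, right to left:
  D+F = C carry 1
  8+1+1 = A
  1+F = 0 carry 1
  1+A+1 = C
  A+5 = F
  0+8 = 8

0x8FC0AC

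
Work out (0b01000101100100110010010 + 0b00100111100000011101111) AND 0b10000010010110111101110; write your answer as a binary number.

Add column by column in base 2, right to left:
  0+1 = 1
  1+1 = 0 carry 1
  0+1+1 = 0 carry 1
  0+1+1 = 0 carry 1
  1+0+1 = 0 carry 1
  0+1+1 = 0 carry 1
  0+1+1 = 0 carry 1
  1+1+1 = 1 carry 1
  1+0+1 = 0 carry 1
  0+0+1 = 1
  0+0 = 0
  1+0 = 1
  0+0 = 0
  0+0 = 0
  1+1 = 0 carry 1
  1+1+1 = 1 carry 1
  0+1+1 = 0 carry 1
  1+1+1 = 1 carry 1
  0+0+1 = 1
  0+0 = 0
  0+1 = 1
  1+0 = 1
Sum = 0b1101101000101010000001; now AND with 0b10000010010110111101110:
  01101101000101010000001
& 10000010010110111101110
= 00000000000100010000000

0b100010000000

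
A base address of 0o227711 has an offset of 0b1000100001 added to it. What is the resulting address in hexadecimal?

0x131EA

0o227711 = 0x12FC9 in hexadecimal.
0b1000100001 = 0x221 in hexadecimal.
Add column by column in base 16, right to left:
  9+1 = A
  C+2 = E
  F+2 = 1 carry 1
  2+0+1 = 3
  1+0 = 1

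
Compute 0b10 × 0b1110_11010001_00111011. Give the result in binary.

0b111011010001001110110

Multiply each base-2 digit by 2, carrying:
  1×2 = 2 → write 0 carry 1
  1×2+1 = 3 → write 1 carry 1
  0×2+1 = 1 → write 1
  1×2 = 2 → write 0 carry 1
  1×2+1 = 3 → write 1 carry 1
  1×2+1 = 3 → write 1 carry 1
  0×2+1 = 1 → write 1
  0×2 = 0 → write 0
  1×2 = 2 → write 0 carry 1
  0×2+1 = 1 → write 1
  0×2 = 0 → write 0
  0×2 = 0 → write 0
  1×2 = 2 → write 0 carry 1
  0×2+1 = 1 → write 1
  1×2 = 2 → write 0 carry 1
  1×2+1 = 3 → write 1 carry 1
  0×2+1 = 1 → write 1
  1×2 = 2 → write 0 carry 1
  1×2+1 = 3 → write 1 carry 1
  1×2+1 = 3 → write 1 carry 1
  remaining carry: 1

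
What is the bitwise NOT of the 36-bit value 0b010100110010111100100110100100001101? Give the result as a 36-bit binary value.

0b101011001101000011011001011011110010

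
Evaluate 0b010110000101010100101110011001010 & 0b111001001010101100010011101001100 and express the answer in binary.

AND bit by bit (1 only where both bits are 1):
  010110000101010100101110011001010
& 111001001010101100010011101001100
= 010000000000000100000010001001000

0b010000000000000100000010001001000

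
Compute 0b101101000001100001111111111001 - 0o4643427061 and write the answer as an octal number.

0o635770710

0b101101000001100001111111111001 = 0o5501417771 in octal.
Subtract column by column in base 8:
  1-1 → 0
  7-6 → 1
  7-0 → 7
  7-7 → 0
  1-2 → 7 (borrow)
  4-4-1 → 7 (borrow)
  1-3-1 → 5 (borrow)
  0-4-1 → 3 (borrow)
  5-6-1 → 6 (borrow)
  5-4-1 → 0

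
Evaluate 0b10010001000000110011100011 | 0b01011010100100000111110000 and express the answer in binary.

0b11011011100100110111110011

OR bit by bit (1 where either bit is 1):
  10010001000000110011100011
| 01011010100100000111110000
= 11011011100100110111110011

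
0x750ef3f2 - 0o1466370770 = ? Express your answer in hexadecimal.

0x683501fa

0o1466370770 = 0xcd9f1f8 in hexadecimal.
Subtract column by column in base 16:
  2-8 → a (borrow)
  f-f-1 → f (borrow)
  3-1-1 → 1
  f-f → 0
  e-9 → 5
  0-d → 3 (borrow)
  5-c-1 → 8 (borrow)
  7-0-1 → 6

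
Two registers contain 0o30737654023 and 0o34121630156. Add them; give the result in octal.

0o65061504201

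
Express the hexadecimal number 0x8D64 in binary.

0b1000110101100100

Expand each hex digit to 4 bits: 8=1000 D=1101 6=0110 4=0100.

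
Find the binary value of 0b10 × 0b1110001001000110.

0b11100010010001100

Multiply each base-2 digit by 2, carrying:
  0×2 = 0 → write 0
  1×2 = 2 → write 0 carry 1
  1×2+1 = 3 → write 1 carry 1
  0×2+1 = 1 → write 1
  0×2 = 0 → write 0
  0×2 = 0 → write 0
  1×2 = 2 → write 0 carry 1
  0×2+1 = 1 → write 1
  0×2 = 0 → write 0
  1×2 = 2 → write 0 carry 1
  0×2+1 = 1 → write 1
  0×2 = 0 → write 0
  0×2 = 0 → write 0
  1×2 = 2 → write 0 carry 1
  1×2+1 = 3 → write 1 carry 1
  1×2+1 = 3 → write 1 carry 1
  remaining carry: 1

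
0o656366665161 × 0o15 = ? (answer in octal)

0o12734211063675

Multiply each base-8 digit by 13, carrying:
  1×13 = 13 → write 5 carry 1
  6×13+1 = 79 → write 7 carry 9
  1×13+9 = 22 → write 6 carry 2
  5×13+2 = 67 → write 3 carry 8
  6×13+8 = 86 → write 6 carry 10
  6×13+10 = 88 → write 0 carry 11
  6×13+11 = 89 → write 1 carry 11
  6×13+11 = 89 → write 1 carry 11
  3×13+11 = 50 → write 2 carry 6
  6×13+6 = 84 → write 4 carry 10
  5×13+10 = 75 → write 3 carry 9
  6×13+9 = 87 → write 7 carry 10
  remaining carry: 12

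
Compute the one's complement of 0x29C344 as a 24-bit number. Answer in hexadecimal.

0xD63CBB

Each hex digit d becomes F−d:
  2→D, 9→6, C→3, 3→C, 4→B, 4→B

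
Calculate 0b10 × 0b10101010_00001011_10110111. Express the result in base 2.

0b1010101000001011101101110

Multiply each base-2 digit by 2, carrying:
  1×2 = 2 → write 0 carry 1
  1×2+1 = 3 → write 1 carry 1
  1×2+1 = 3 → write 1 carry 1
  0×2+1 = 1 → write 1
  1×2 = 2 → write 0 carry 1
  1×2+1 = 3 → write 1 carry 1
  0×2+1 = 1 → write 1
  1×2 = 2 → write 0 carry 1
  1×2+1 = 3 → write 1 carry 1
  1×2+1 = 3 → write 1 carry 1
  0×2+1 = 1 → write 1
  1×2 = 2 → write 0 carry 1
  0×2+1 = 1 → write 1
  0×2 = 0 → write 0
  0×2 = 0 → write 0
  0×2 = 0 → write 0
  0×2 = 0 → write 0
  1×2 = 2 → write 0 carry 1
  0×2+1 = 1 → write 1
  1×2 = 2 → write 0 carry 1
  0×2+1 = 1 → write 1
  1×2 = 2 → write 0 carry 1
  0×2+1 = 1 → write 1
  1×2 = 2 → write 0 carry 1
  remaining carry: 1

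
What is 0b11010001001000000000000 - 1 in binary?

The trailing 12 digits are 0, so subtracting 1 borrows through: they become 1 and the next digit up decrements.

0b11010001000111111111111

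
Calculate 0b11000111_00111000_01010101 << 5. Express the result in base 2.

0b11000111001110000101010100000

Left shift by 5: append 5 zero bits.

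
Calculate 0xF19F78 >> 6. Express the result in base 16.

6 bits is not a whole number of base-16 digits; in binary: 111100011001111101111000 >> 6 = 111100011001111101.

0x3C67D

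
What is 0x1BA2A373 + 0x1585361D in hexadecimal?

0x3127D990

Add column by column in base 16, right to left:
  3+D = 0 carry 1
  7+1+1 = 9
  3+6 = 9
  A+3 = D
  2+5 = 7
  A+8 = 2 carry 1
  B+5+1 = 1 carry 1
  1+1+1 = 3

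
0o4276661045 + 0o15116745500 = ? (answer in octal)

0o21415626545

Add column by column in base 8, right to left:
  5+0 = 5
  4+0 = 4
  0+5 = 5
  1+5 = 6
  6+4 = 2 carry 1
  6+7+1 = 6 carry 1
  6+6+1 = 5 carry 1
  7+1+1 = 1 carry 1
  2+1+1 = 4
  4+5 = 1 carry 1
  0+1+1 = 2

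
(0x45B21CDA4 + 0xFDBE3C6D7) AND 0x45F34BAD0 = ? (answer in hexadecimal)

0x417049050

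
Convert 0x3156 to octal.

0o30526

Expand each hex digit to 4 bits: 3=0011 1=0001 5=0101 6=0110.
Group the bits in threes: 011 000 101 010 110 → 30526.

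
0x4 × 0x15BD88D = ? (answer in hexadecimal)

0x56F6234

Multiply each base-16 digit by 4, carrying:
  D×4 = 52 → write 4 carry 3
  8×4+3 = 35 → write 3 carry 2
  8×4+2 = 34 → write 2 carry 2
  D×4+2 = 54 → write 6 carry 3
  B×4+3 = 47 → write F carry 2
  5×4+2 = 22 → write 6 carry 1
  1×4+1 = 5 → write 5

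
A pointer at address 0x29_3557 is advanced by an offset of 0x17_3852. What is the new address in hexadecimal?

0x406DA9

Add column by column in base 16, right to left:
  7+2 = 9
  5+5 = A
  5+8 = D
  3+3 = 6
  9+7 = 0 carry 1
  2+1+1 = 4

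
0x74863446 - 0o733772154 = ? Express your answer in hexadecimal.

0x6D163FDA

0o733772154 = 0x76FF46C in hexadecimal.
Subtract column by column in base 16:
  6-C → A (borrow)
  4-6-1 → D (borrow)
  4-4-1 → F (borrow)
  3-F-1 → 3 (borrow)
  6-F-1 → 6 (borrow)
  8-6-1 → 1
  4-7 → D (borrow)
  7-0-1 → 6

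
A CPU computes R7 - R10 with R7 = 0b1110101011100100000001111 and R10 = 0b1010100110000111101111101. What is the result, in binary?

Subtract column by column in base 2:
  1-1 → 0
  1-0 → 1
  1-1 → 0
  1-1 → 0
  0-1 → 1 (borrow)
  0-1-1 → 0 (borrow)
  0-1-1 → 0 (borrow)
  0-0-1 → 1 (borrow)
  0-1-1 → 0 (borrow)
  0-1-1 → 0 (borrow)
  0-1-1 → 0 (borrow)
  1-1-1 → 1 (borrow)
  0-0-1 → 1 (borrow)
  0-0-1 → 1 (borrow)
  1-0-1 → 0
  1-0 → 1
  1-1 → 0
  0-1 → 1 (borrow)
  1-0-1 → 0
  0-0 → 0
  1-1 → 0
  0-0 → 0
  1-1 → 0
  1-0 → 1
  1-1 → 0

0b100000101011100010010010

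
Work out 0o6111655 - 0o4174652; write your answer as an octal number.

Subtract column by column in base 8:
  5-2 → 3
  5-5 → 0
  6-6 → 0
  1-4 → 5 (borrow)
  1-7-1 → 1 (borrow)
  1-1-1 → 7 (borrow)
  6-4-1 → 1

0o1715003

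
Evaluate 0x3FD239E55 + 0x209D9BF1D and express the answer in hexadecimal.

Add column by column in base 16, right to left:
  5+D = 2 carry 1
  5+1+1 = 7
  E+F = D carry 1
  9+B+1 = 5 carry 1
  3+9+1 = D
  2+D = F
  D+9 = 6 carry 1
  F+0+1 = 0 carry 1
  3+2+1 = 6

0x606FD5D72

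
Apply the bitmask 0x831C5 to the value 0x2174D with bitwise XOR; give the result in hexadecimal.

0xA2688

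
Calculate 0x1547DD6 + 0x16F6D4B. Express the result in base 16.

Add column by column in base 16, right to left:
  6+B = 1 carry 1
  D+4+1 = 2 carry 1
  D+D+1 = B carry 1
  7+6+1 = E
  4+F = 3 carry 1
  5+6+1 = C
  1+1 = 2

0x2C3EB21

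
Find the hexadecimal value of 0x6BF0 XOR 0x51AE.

XOR each hex digit independently (no carries):
  6^5=3, B^1=A, F^A=5, 0^E=E

0x3A5E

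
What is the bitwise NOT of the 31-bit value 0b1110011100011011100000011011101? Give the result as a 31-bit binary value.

0b0001100011100100011111100100010

Invert each bit: 1110011100011011100000011011101 → 0001100011100100011111100100010.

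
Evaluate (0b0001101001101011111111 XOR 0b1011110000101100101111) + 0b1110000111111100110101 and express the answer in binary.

First 0b0001101001101011111111 XOR 0b1011110000101100101111 = 0b1010011001000111010000.
Add column by column in base 2, right to left:
  0+1 = 1
  0+0 = 0
  0+1 = 1
  0+0 = 0
  1+1 = 0 carry 1
  0+1+1 = 0 carry 1
  1+0+1 = 0 carry 1
  1+0+1 = 0 carry 1
  1+1+1 = 1 carry 1
  0+1+1 = 0 carry 1
  0+1+1 = 0 carry 1
  0+1+1 = 0 carry 1
  1+1+1 = 1 carry 1
  0+1+1 = 0 carry 1
  0+1+1 = 0 carry 1
  1+0+1 = 0 carry 1
  1+0+1 = 0 carry 1
  0+0+1 = 1
  0+0 = 0
  1+1 = 0 carry 1
  0+1+1 = 0 carry 1
  1+1+1 = 1 carry 1
  final carry 1

0b11000100001000100000101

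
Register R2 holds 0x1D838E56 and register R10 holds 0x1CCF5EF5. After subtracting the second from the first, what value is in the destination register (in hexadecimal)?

0xB42F61

Subtract column by column in base 16:
  6-5 → 1
  5-F → 6 (borrow)
  E-E-1 → F (borrow)
  8-5-1 → 2
  3-F → 4 (borrow)
  8-C-1 → B (borrow)
  D-C-1 → 0
  1-1 → 0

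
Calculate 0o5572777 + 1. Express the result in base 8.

The trailing 3 digits are 7 (max in base 8), so adding 1 cascades: they roll to 0 and the next digit up increments.

0o5573000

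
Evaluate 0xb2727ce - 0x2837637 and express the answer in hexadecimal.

0x8a3b197

Subtract column by column in base 16:
  e-7 → 7
  c-3 → 9
  7-6 → 1
  2-7 → b (borrow)
  7-3-1 → 3
  2-8 → a (borrow)
  b-2-1 → 8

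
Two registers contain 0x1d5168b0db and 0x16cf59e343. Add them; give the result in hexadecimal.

0x3420c2941e

Add column by column in base 16, right to left:
  b+3 = e
  d+4 = 1 carry 1
  0+3+1 = 4
  b+e = 9 carry 1
  8+9+1 = 2 carry 1
  6+5+1 = c
  1+f = 0 carry 1
  5+c+1 = 2 carry 1
  d+6+1 = 4 carry 1
  1+1+1 = 3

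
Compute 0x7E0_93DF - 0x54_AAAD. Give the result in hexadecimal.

Subtract column by column in base 16:
  F-D → 2
  D-A → 3
  3-A → 9 (borrow)
  9-A-1 → E (borrow)
  0-4-1 → B (borrow)
  E-5-1 → 8
  7-0 → 7

0x78BE932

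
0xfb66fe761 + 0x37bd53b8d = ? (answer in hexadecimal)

0x13324522ee

Add column by column in base 16, right to left:
  1+d = e
  6+8 = e
  7+b = 2 carry 1
  e+3+1 = 2 carry 1
  f+5+1 = 5 carry 1
  6+d+1 = 4 carry 1
  6+b+1 = 2 carry 1
  b+7+1 = 3 carry 1
  f+3+1 = 3 carry 1
  final carry 1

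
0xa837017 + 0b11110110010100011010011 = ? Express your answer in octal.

0o1277514352

0xa837017 = 0o1240670027 in octal.
0b11110110010100011010011 = 0o36624323 in octal.
Add column by column in base 8, right to left:
  7+3 = 2 carry 1
  2+2+1 = 5
  0+3 = 3
  0+4 = 4
  7+2 = 1 carry 1
  6+6+1 = 5 carry 1
  0+6+1 = 7
  4+3 = 7
  2+0 = 2
  1+0 = 1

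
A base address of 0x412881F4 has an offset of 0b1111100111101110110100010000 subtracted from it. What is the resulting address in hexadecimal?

0x318994E4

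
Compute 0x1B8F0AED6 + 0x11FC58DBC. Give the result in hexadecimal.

0x2D8B63C92

Add column by column in base 16, right to left:
  6+C = 2 carry 1
  D+B+1 = 9 carry 1
  E+D+1 = C carry 1
  A+8+1 = 3 carry 1
  0+5+1 = 6
  F+C = B carry 1
  8+F+1 = 8 carry 1
  B+1+1 = D
  1+1 = 2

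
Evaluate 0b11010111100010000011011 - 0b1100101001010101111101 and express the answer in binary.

0b1110010010111010011110

Subtract column by column in base 2:
  1-1 → 0
  1-0 → 1
  0-1 → 1 (borrow)
  1-1-1 → 1 (borrow)
  1-1-1 → 1 (borrow)
  0-1-1 → 0 (borrow)
  0-1-1 → 0 (borrow)
  0-0-1 → 1 (borrow)
  0-1-1 → 0 (borrow)
  0-0-1 → 1 (borrow)
  1-1-1 → 1 (borrow)
  0-0-1 → 1 (borrow)
  0-1-1 → 0 (borrow)
  0-0-1 → 1 (borrow)
  1-0-1 → 0
  1-1 → 0
  1-0 → 1
  1-1 → 0
  0-0 → 0
  1-0 → 1
  0-1 → 1 (borrow)
  1-1-1 → 1 (borrow)
  1-0-1 → 0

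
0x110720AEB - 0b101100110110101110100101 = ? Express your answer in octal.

0x110720AEB = 0o42034405353 in octal.
0b101100110110101110100101 = 0o54665645 in octal.
Subtract column by column in base 8:
  3-5 → 6 (borrow)
  5-4-1 → 0
  3-6 → 5 (borrow)
  5-5-1 → 7 (borrow)
  0-6-1 → 1 (borrow)
  4-6-1 → 5 (borrow)
  4-4-1 → 7 (borrow)
  3-5-1 → 5 (borrow)
  0-0-1 → 7 (borrow)
  2-0-1 → 1
  4-0 → 4

0o41757517506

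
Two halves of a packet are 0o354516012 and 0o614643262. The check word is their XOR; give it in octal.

0o540355270

XOR each oct digit independently (no carries):
  3^6=5, 5^1=4, 4^4=0, 5^6=3, 1^4=5, 6^3=5, 0^2=2, 1^6=7, 2^2=0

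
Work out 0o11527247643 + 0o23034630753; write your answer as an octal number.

0o34564100616

Add column by column in base 8, right to left:
  3+3 = 6
  4+5 = 1 carry 1
  6+7+1 = 6 carry 1
  7+0+1 = 0 carry 1
  4+3+1 = 0 carry 1
  2+6+1 = 1 carry 1
  7+4+1 = 4 carry 1
  2+3+1 = 6
  5+0 = 5
  1+3 = 4
  1+2 = 3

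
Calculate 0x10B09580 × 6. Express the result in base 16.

Multiply each base-16 digit by 6, carrying:
  0×6 = 0 → write 0
  8×6 = 48 → write 0 carry 3
  5×6+3 = 33 → write 1 carry 2
  9×6+2 = 56 → write 8 carry 3
  0×6+3 = 3 → write 3
  B×6 = 66 → write 2 carry 4
  0×6+4 = 4 → write 4
  1×6 = 6 → write 6

0x64238100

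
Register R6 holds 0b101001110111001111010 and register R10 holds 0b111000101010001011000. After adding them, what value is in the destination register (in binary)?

Add column by column in base 2, right to left:
  0+0 = 0
  1+0 = 1
  0+0 = 0
  1+1 = 0 carry 1
  1+1+1 = 1 carry 1
  1+0+1 = 0 carry 1
  1+1+1 = 1 carry 1
  0+0+1 = 1
  0+0 = 0
  1+0 = 1
  1+1 = 0 carry 1
  1+0+1 = 0 carry 1
  0+1+1 = 0 carry 1
  1+0+1 = 0 carry 1
  1+1+1 = 1 carry 1
  1+0+1 = 0 carry 1
  0+0+1 = 1
  0+0 = 0
  1+1 = 0 carry 1
  0+1+1 = 0 carry 1
  1+1+1 = 1 carry 1
  final carry 1

0b1100010100001011010010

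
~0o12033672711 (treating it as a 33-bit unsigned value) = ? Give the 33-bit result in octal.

Each oct digit d becomes 7−d:
  1→6, 2→5, 0→7, 3→4, 3→4, 6→1, 7→0, 2→5, 7→0, 1→6, 1→6

0o65744105066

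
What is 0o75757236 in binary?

Each octal digit is 3 bits: 7=111 5=101 7=111 5=101 7=111 2=010 3=011 6=110.

0b111101111101111010011110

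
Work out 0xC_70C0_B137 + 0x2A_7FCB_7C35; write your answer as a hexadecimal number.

Add column by column in base 16, right to left:
  7+5 = C
  3+3 = 6
  1+C = D
  B+7 = 2 carry 1
  0+B+1 = C
  C+C = 8 carry 1
  0+F+1 = 0 carry 1
  7+7+1 = F
  C+A = 6 carry 1
  0+2+1 = 3

0x36F08C2D6C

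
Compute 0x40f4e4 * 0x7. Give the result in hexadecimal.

0x1c6b23c

Multiply each base-16 digit by 7, carrying:
  4×7 = 28 → write c carry 1
  e×7+1 = 99 → write 3 carry 6
  4×7+6 = 34 → write 2 carry 2
  f×7+2 = 107 → write b carry 6
  0×7+6 = 6 → write 6
  4×7 = 28 → write c carry 1
  remaining carry: 1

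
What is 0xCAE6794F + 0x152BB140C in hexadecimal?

Add column by column in base 16, right to left:
  F+C = B carry 1
  4+0+1 = 5
  9+4 = D
  7+1 = 8
  6+B = 1 carry 1
  E+B+1 = A carry 1
  A+2+1 = D
  C+5 = 1 carry 1
  0+1+1 = 2

0x21DA18D5B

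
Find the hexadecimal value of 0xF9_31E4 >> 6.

0x3E4C7

6 bits is not a whole number of base-16 digits; in binary: 111110010011000111100100 >> 6 = 111110010011000111.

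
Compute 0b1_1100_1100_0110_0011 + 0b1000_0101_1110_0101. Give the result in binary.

0b100101001001001000

Add column by column in base 2, right to left:
  1+1 = 0 carry 1
  1+0+1 = 0 carry 1
  0+1+1 = 0 carry 1
  0+0+1 = 1
  0+0 = 0
  1+1 = 0 carry 1
  1+1+1 = 1 carry 1
  0+1+1 = 0 carry 1
  0+1+1 = 0 carry 1
  0+0+1 = 1
  1+1 = 0 carry 1
  1+0+1 = 0 carry 1
  0+0+1 = 1
  0+0 = 0
  1+0 = 1
  1+1 = 0 carry 1
  1+0+1 = 0 carry 1
  final carry 1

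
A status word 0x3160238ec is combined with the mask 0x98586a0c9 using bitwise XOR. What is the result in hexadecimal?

0xa93849825

XOR each hex digit independently (no carries):
  3^9=a, 1^8=9, 6^5=3, 0^8=8, 2^6=4, 3^a=9, 8^0=8, e^c=2, c^9=5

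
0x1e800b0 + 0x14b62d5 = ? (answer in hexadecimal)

0x3336385

Add column by column in base 16, right to left:
  0+5 = 5
  b+d = 8 carry 1
  0+2+1 = 3
  0+6 = 6
  8+b = 3 carry 1
  e+4+1 = 3 carry 1
  1+1+1 = 3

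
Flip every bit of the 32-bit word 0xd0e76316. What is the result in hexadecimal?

Each hex digit d becomes f−d:
  d→2, 0→f, e→1, 7→8, 6→9, 3→c, 1→e, 6→9

0x2f189ce9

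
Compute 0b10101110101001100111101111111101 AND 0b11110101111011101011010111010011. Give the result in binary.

0b10100100101001100011000111010001

AND bit by bit (1 only where both bits are 1):
  10101110101001100111101111111101
& 11110101111011101011010111010011
= 10100100101001100011000111010001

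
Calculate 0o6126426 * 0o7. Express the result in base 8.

Multiply each base-8 digit by 7, carrying:
  6×7 = 42 → write 2 carry 5
  2×7+5 = 19 → write 3 carry 2
  4×7+2 = 30 → write 6 carry 3
  6×7+3 = 45 → write 5 carry 5
  2×7+5 = 19 → write 3 carry 2
  1×7+2 = 9 → write 1 carry 1
  6×7+1 = 43 → write 3 carry 5
  remaining carry: 5

0o53135632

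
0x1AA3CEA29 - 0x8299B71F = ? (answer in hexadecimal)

0x127A3330A

Subtract column by column in base 16:
  9-F → A (borrow)
  2-1-1 → 0
  A-7 → 3
  E-B → 3
  C-9 → 3
  3-9 → A (borrow)
  A-2-1 → 7
  A-8 → 2
  1-0 → 1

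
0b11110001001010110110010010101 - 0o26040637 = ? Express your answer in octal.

0o3563225366

0b11110001001010110110010010101 = 0o3611266225 in octal.
Subtract column by column in base 8:
  5-7 → 6 (borrow)
  2-3-1 → 6 (borrow)
  2-6-1 → 3 (borrow)
  6-0-1 → 5
  6-4 → 2
  2-0 → 2
  1-6 → 3 (borrow)
  1-2-1 → 6 (borrow)
  6-0-1 → 5
  3-0 → 3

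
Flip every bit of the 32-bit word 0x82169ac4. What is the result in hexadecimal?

0x7de9653b

Each hex digit d becomes f−d:
  8→7, 2→d, 1→e, 6→9, 9→6, a→5, c→3, 4→b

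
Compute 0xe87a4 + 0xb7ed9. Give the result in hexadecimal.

0x1a067d

Add column by column in base 16, right to left:
  4+9 = d
  a+d = 7 carry 1
  7+e+1 = 6 carry 1
  8+7+1 = 0 carry 1
  e+b+1 = a carry 1
  final carry 1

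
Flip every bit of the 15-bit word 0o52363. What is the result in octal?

0o25414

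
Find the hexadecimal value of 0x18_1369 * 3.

0x483A3B

Multiply each base-16 digit by 3, carrying:
  9×3 = 27 → write B carry 1
  6×3+1 = 19 → write 3 carry 1
  3×3+1 = 10 → write A
  1×3 = 3 → write 3
  8×3 = 24 → write 8 carry 1
  1×3+1 = 4 → write 4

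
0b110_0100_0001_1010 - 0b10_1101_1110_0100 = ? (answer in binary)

Subtract column by column in base 2:
  0-0 → 0
  1-0 → 1
  0-1 → 1 (borrow)
  1-0-1 → 0
  1-0 → 1
  0-1 → 1 (borrow)
  0-1-1 → 0 (borrow)
  0-1-1 → 0 (borrow)
  0-1-1 → 0 (borrow)
  0-0-1 → 1 (borrow)
  1-1-1 → 1 (borrow)
  0-1-1 → 0 (borrow)
  0-0-1 → 1 (borrow)
  1-1-1 → 1 (borrow)
  1-0-1 → 0

0b11011000110110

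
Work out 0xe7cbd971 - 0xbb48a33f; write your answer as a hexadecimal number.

0x2c833632

Subtract column by column in base 16:
  1-f → 2 (borrow)
  7-3-1 → 3
  9-3 → 6
  d-a → 3
  b-8 → 3
  c-4 → 8
  7-b → c (borrow)
  e-b-1 → 2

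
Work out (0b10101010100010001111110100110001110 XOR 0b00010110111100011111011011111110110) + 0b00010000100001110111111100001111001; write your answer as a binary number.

0b11001101000000001000101011011110001

First 0b10101010100010001111110100110001110 XOR 0b00010110111100011111011011111110110 = 0b10111100011110010000101111001111000.
Add column by column in base 2, right to left:
  0+1 = 1
  0+0 = 0
  0+0 = 0
  1+1 = 0 carry 1
  1+1+1 = 1 carry 1
  1+1+1 = 1 carry 1
  1+1+1 = 1 carry 1
  0+0+1 = 1
  0+0 = 0
  1+0 = 1
  1+0 = 1
  1+1 = 0 carry 1
  1+1+1 = 1 carry 1
  0+1+1 = 0 carry 1
  1+1+1 = 1 carry 1
  0+1+1 = 0 carry 1
  0+1+1 = 0 carry 1
  0+1+1 = 0 carry 1
  0+0+1 = 1
  1+1 = 0 carry 1
  0+1+1 = 0 carry 1
  0+1+1 = 0 carry 1
  1+0+1 = 0 carry 1
  1+0+1 = 0 carry 1
  1+0+1 = 0 carry 1
  1+0+1 = 0 carry 1
  0+1+1 = 0 carry 1
  0+0+1 = 1
  0+0 = 0
  1+0 = 1
  1+0 = 1
  1+1 = 0 carry 1
  1+0+1 = 0 carry 1
  0+0+1 = 1
  1+0 = 1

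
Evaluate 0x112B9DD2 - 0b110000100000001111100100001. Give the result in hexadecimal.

0b110000100000001111100100001 = 0x6101F21 in hexadecimal.
Subtract column by column in base 16:
  2-1 → 1
  D-2 → B
  D-F → E (borrow)
  9-1-1 → 7
  B-0 → B
  2-1 → 1
  1-6 → B (borrow)
  1-0-1 → 0

0xB1B7EB1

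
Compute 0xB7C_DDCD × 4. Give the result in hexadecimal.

Multiply each base-16 digit by 4, carrying:
  D×4 = 52 → write 4 carry 3
  C×4+3 = 51 → write 3 carry 3
  D×4+3 = 55 → write 7 carry 3
  D×4+3 = 55 → write 7 carry 3
  C×4+3 = 51 → write 3 carry 3
  7×4+3 = 31 → write F carry 1
  B×4+1 = 45 → write D carry 2
  remaining carry: 2

0x2DF37734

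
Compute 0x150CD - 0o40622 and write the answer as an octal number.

0x150CD = 0o250315 in octal.
Subtract column by column in base 8:
  5-2 → 3
  1-2 → 7 (borrow)
  3-6-1 → 4 (borrow)
  0-0-1 → 7 (borrow)
  5-4-1 → 0
  2-0 → 2

0o207473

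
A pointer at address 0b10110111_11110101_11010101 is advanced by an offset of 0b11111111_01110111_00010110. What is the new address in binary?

0b1101101110110110011101011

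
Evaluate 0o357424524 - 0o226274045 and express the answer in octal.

0o131130457

Subtract column by column in base 8:
  4-5 → 7 (borrow)
  2-4-1 → 5 (borrow)
  5-0-1 → 4
  4-4 → 0
  2-7 → 3 (borrow)
  4-2-1 → 1
  7-6 → 1
  5-2 → 3
  3-2 → 1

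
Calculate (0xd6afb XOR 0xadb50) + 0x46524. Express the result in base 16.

First 0xd6afb XOR 0xadb50 = 0x7b1ab.
Add column by column in base 16, right to left:
  b+4 = f
  a+2 = c
  1+5 = 6
  b+6 = 1 carry 1
  7+4+1 = c

0xc16cf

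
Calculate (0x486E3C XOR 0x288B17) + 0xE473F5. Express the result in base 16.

0x1455920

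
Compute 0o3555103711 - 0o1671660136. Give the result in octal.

0o1663223553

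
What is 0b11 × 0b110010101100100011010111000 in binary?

0b10011000000101101010000101000

Multiply each base-2 digit by 3, carrying:
  0×3 = 0 → write 0
  0×3 = 0 → write 0
  0×3 = 0 → write 0
  1×3 = 3 → write 1 carry 1
  1×3+1 = 4 → write 0 carry 2
  1×3+2 = 5 → write 1 carry 2
  0×3+2 = 2 → write 0 carry 1
  1×3+1 = 4 → write 0 carry 2
  0×3+2 = 2 → write 0 carry 1
  1×3+1 = 4 → write 0 carry 2
  1×3+2 = 5 → write 1 carry 2
  0×3+2 = 2 → write 0 carry 1
  0×3+1 = 1 → write 1
  0×3 = 0 → write 0
  1×3 = 3 → write 1 carry 1
  0×3+1 = 1 → write 1
  0×3 = 0 → write 0
  1×3 = 3 → write 1 carry 1
  1×3+1 = 4 → write 0 carry 2
  0×3+2 = 2 → write 0 carry 1
  1×3+1 = 4 → write 0 carry 2
  0×3+2 = 2 → write 0 carry 1
  1×3+1 = 4 → write 0 carry 2
  0×3+2 = 2 → write 0 carry 1
  0×3+1 = 1 → write 1
  1×3 = 3 → write 1 carry 1
  1×3+1 = 4 → write 0 carry 2
  remaining carry: 10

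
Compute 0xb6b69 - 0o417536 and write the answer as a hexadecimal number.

0o417536 = 0x21f5e in hexadecimal.
Subtract column by column in base 16:
  9-e → b (borrow)
  6-5-1 → 0
  b-f → c (borrow)
  6-1-1 → 4
  b-2 → 9

0x94c0b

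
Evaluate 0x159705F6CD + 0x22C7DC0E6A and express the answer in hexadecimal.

0x385EE20537

Add column by column in base 16, right to left:
  D+A = 7 carry 1
  C+6+1 = 3 carry 1
  6+E+1 = 5 carry 1
  F+0+1 = 0 carry 1
  5+C+1 = 2 carry 1
  0+D+1 = E
  7+7 = E
  9+C = 5 carry 1
  5+2+1 = 8
  1+2 = 3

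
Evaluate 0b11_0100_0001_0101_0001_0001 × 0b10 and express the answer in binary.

0b11010000010101000100010

Multiply each base-2 digit by 2, carrying:
  1×2 = 2 → write 0 carry 1
  0×2+1 = 1 → write 1
  0×2 = 0 → write 0
  0×2 = 0 → write 0
  1×2 = 2 → write 0 carry 1
  0×2+1 = 1 → write 1
  0×2 = 0 → write 0
  0×2 = 0 → write 0
  1×2 = 2 → write 0 carry 1
  0×2+1 = 1 → write 1
  1×2 = 2 → write 0 carry 1
  0×2+1 = 1 → write 1
  1×2 = 2 → write 0 carry 1
  0×2+1 = 1 → write 1
  0×2 = 0 → write 0
  0×2 = 0 → write 0
  0×2 = 0 → write 0
  0×2 = 0 → write 0
  1×2 = 2 → write 0 carry 1
  0×2+1 = 1 → write 1
  1×2 = 2 → write 0 carry 1
  1×2+1 = 3 → write 1 carry 1
  remaining carry: 1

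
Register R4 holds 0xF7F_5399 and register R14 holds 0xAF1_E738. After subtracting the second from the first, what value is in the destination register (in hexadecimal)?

Subtract column by column in base 16:
  9-8 → 1
  9-3 → 6
  3-7 → C (borrow)
  5-E-1 → 6 (borrow)
  F-1-1 → D
  7-F → 8 (borrow)
  F-A-1 → 4

0x48D6C61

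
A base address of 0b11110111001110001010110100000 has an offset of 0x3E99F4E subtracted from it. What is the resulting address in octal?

0o3277273122

0b11110111001110001010110100000 = 0o3671612640 in octal.
0x3E99F4E = 0o372317516 in octal.
Subtract column by column in base 8:
  0-6 → 2 (borrow)
  4-1-1 → 2
  6-5 → 1
  2-7 → 3 (borrow)
  1-1-1 → 7 (borrow)
  6-3-1 → 2
  1-2 → 7 (borrow)
  7-7-1 → 7 (borrow)
  6-3-1 → 2
  3-0 → 3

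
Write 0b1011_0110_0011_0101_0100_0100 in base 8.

Group the bits in threes: 101 101 100 011 010 101 000 100 → 55432504.

0o55432504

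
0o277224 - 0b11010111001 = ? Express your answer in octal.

0o273733

0b11010111001 = 0o3271 in octal.
Subtract column by column in base 8:
  4-1 → 3
  2-7 → 3 (borrow)
  2-2-1 → 7 (borrow)
  7-3-1 → 3
  7-0 → 7
  2-0 → 2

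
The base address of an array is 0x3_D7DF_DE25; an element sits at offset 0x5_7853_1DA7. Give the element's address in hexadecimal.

0x95032FBCC

Add column by column in base 16, right to left:
  5+7 = C
  2+A = C
  E+D = B carry 1
  D+1+1 = F
  F+3 = 2 carry 1
  D+5+1 = 3 carry 1
  7+8+1 = 0 carry 1
  D+7+1 = 5 carry 1
  3+5+1 = 9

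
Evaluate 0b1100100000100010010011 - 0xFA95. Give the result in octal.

0o14206776

0b1100100000100010010011 = 0o14404223 in octal.
0xFA95 = 0o175225 in octal.
Subtract column by column in base 8:
  3-5 → 6 (borrow)
  2-2-1 → 7 (borrow)
  2-2-1 → 7 (borrow)
  4-5-1 → 6 (borrow)
  0-7-1 → 0 (borrow)
  4-1-1 → 2
  4-0 → 4
  1-0 → 1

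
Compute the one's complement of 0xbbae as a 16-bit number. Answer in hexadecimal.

Each hex digit d becomes f−d:
  b→4, b→4, a→5, e→1

0x4451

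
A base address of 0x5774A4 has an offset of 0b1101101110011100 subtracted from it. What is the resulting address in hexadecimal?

0x569908

0b1101101110011100 = 0xDB9C in hexadecimal.
Subtract column by column in base 16:
  4-C → 8 (borrow)
  A-9-1 → 0
  4-B → 9 (borrow)
  7-D-1 → 9 (borrow)
  7-0-1 → 6
  5-0 → 5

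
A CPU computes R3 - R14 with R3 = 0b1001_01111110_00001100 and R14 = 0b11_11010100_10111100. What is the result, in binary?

0b1011010100101010000

Subtract column by column in base 2:
  0-0 → 0
  0-0 → 0
  1-1 → 0
  1-1 → 0
  0-1 → 1 (borrow)
  0-1-1 → 0 (borrow)
  0-0-1 → 1 (borrow)
  0-1-1 → 0 (borrow)
  0-0-1 → 1 (borrow)
  1-0-1 → 0
  1-1 → 0
  1-0 → 1
  1-1 → 0
  1-0 → 1
  1-1 → 0
  0-1 → 1 (borrow)
  1-1-1 → 1 (borrow)
  0-1-1 → 0 (borrow)
  0-0-1 → 1 (borrow)
  1-0-1 → 0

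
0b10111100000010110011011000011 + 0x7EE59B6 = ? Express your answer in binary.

0b11111011011111100000001111001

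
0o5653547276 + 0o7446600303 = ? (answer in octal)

0o15322347601

Add column by column in base 8, right to left:
  6+3 = 1 carry 1
  7+0+1 = 0 carry 1
  2+3+1 = 6
  7+0 = 7
  4+0 = 4
  5+6 = 3 carry 1
  3+6+1 = 2 carry 1
  5+4+1 = 2 carry 1
  6+4+1 = 3 carry 1
  5+7+1 = 5 carry 1
  final carry 1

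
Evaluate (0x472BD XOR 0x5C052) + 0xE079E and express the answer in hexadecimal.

First 0x472BD XOR 0x5C052 = 0x1B2EF.
Add column by column in base 16, right to left:
  F+E = D carry 1
  E+9+1 = 8 carry 1
  2+7+1 = A
  B+0 = B
  1+E = F

0xFBA8D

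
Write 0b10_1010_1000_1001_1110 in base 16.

Group the bits into nibbles: 0010 1010 1000 1001 1110 → 2A89E.

0x2A89E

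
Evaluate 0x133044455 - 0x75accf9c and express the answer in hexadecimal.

Subtract column by column in base 16:
  5-c → 9 (borrow)
  5-9-1 → b (borrow)
  4-f-1 → 4 (borrow)
  4-c-1 → 7 (borrow)
  4-c-1 → 7 (borrow)
  0-a-1 → 5 (borrow)
  3-5-1 → d (borrow)
  3-7-1 → b (borrow)
  1-0-1 → 0

0xbd5774b9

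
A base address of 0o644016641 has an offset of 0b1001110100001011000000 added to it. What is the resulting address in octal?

0o655660141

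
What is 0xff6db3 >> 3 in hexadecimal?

0x1fedb6

3 bits is not a whole number of base-16 digits; in binary: 111111110110110110110011 >> 3 = 111111110110110110110.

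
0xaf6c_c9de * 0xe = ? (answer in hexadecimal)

Multiply each base-16 digit by 14, carrying:
  e×14 = 196 → write 4 carry 12
  d×14+12 = 194 → write 2 carry 12
  9×14+12 = 138 → write a carry 8
  c×14+8 = 176 → write 0 carry 11
  c×14+11 = 179 → write 3 carry 11
  6×14+11 = 95 → write f carry 5
  f×14+5 = 215 → write 7 carry 13
  a×14+13 = 153 → write 9 carry 9
  remaining carry: 9

0x997f30a24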